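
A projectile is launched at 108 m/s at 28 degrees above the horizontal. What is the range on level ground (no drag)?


R = v0^2 * sin(2*theta) / g = 108^2 * sin(2*28°) / 9.81 = 985.7 m

985.7 m


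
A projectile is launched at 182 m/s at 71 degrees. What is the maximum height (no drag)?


H = (v0*sin(theta))^2 / (2g) = (182*sin(71°))^2 / (2*9.81) = 1509 m

1509 m


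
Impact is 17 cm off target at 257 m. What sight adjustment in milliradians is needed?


1 mrad subtends 1 cm per 10 m of range, so adj = error_cm / (dist_m / 10) = 17 / (257/10) = 0.6615 mrad

0.6615 mrad


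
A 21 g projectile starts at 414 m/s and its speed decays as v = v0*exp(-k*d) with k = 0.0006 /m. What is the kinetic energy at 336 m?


v = v0*exp(-k*d) = 414*exp(-0.0006*336) = 338.413 m/s
E = 0.5*m*v^2 = 0.5*0.021*338.413^2 = 1202 J

1202 J


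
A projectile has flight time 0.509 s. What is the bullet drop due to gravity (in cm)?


drop = 0.5*g*t^2 = 0.5*9.81*0.509^2 = 1.27079 m ≈ 127.1 cm

127.1 cm


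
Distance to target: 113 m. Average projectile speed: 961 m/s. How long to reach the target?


t = d/v = 113/961 = 0.1176 s

0.1176 s


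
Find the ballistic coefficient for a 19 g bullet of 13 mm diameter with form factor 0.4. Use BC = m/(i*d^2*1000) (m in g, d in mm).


BC = m/(i*d^2*1000) = 19/(0.4 * 13^2 * 1000) = 0.0002811

0.0002811


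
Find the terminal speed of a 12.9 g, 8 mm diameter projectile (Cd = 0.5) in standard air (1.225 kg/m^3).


A = pi*(d/2)^2 = pi*(8/2000)^2 = 5.02655e-05 m^2
vt = sqrt(2mg/(Cd*rho*A)) = sqrt(2*0.0129*9.81/(0.5 * 1.225 * 5.02655e-05)) = 90.67 m/s

90.67 m/s


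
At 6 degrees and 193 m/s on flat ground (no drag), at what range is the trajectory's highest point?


R = v0^2*sin(2*theta)/g = 193^2*sin(2*6°)/9.81 = 789.45 m
apex_dist = R/2 = 789.45/2 = 394.7 m

394.7 m


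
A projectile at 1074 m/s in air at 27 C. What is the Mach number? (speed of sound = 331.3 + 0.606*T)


a = 331.3 + 0.606*(27) = 347.662 m/s
M = v/a = 1074/347.662 = 3.089

3.089


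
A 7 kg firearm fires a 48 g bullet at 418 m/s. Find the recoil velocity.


v_recoil = m_p * v_p / m_gun = 0.048 * 418 / 7 = 2.866 m/s

2.866 m/s


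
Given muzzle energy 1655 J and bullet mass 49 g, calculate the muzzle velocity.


v = sqrt(2*E/m) = sqrt(2*1655/0.049) = 259.9 m/s

259.9 m/s


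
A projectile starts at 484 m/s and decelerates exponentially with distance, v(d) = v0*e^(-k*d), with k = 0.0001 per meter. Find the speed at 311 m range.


v = v0*exp(-k*d) = 484*exp(-0.0001*311) = 469.2 m/s

469.2 m/s


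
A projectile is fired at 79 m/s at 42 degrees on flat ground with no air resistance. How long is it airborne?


T = 2*v0*sin(theta)/g = 2*79*sin(42°)/9.81 = 10.78 s

10.78 s


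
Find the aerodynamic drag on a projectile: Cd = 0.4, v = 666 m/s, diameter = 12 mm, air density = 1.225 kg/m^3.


A = pi*(d/2)^2 = pi*(12/2000)^2 = 1.13097e-04 m^2
Fd = 0.5*Cd*rho*A*v^2 = 0.5*0.4*1.225*1.13097e-04*666^2 = 12.29 N

12.29 N


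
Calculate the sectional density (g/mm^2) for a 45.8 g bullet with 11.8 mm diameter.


SD = m/d^2 = 45.8/11.8^2 = 0.3289 g/mm^2

0.3289 g/mm^2


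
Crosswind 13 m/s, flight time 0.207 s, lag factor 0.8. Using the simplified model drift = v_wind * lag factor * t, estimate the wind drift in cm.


drift = v_wind * lag * t = 13 * 0.8 * 0.207 = 2.1528 m ≈ 215.3 cm

215.3 cm


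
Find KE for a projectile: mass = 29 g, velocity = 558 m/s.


E = 0.5*m*v^2 = 0.5*0.029*558^2 = 4515 J

4515 J


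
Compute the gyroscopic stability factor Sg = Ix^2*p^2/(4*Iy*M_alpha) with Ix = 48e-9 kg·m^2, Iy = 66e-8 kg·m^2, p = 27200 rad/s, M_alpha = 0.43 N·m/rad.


Sg = Ix^2 * p^2 / (4 * Iy * M_alpha) = (48e-9)^2 * 27200^2 / (4 * 66e-8 * 0.43) = 1.502

1.502


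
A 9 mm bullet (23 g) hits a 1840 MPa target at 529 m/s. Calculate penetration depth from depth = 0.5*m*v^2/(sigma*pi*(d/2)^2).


A = pi*(d/2)^2 = pi*(9/2)^2 = 63.6173 mm^2
E = 0.5*m*v^2 = 0.5*0.023*529^2 = 3218.17 J
depth = E/(sigma*A) = 3218.17 J / (1840 MPa * 63.6173 mm^2) = 3218.17/(1840 * 63.6173) m = 0.0274926 m ≈ 27.49 mm

27.49 mm


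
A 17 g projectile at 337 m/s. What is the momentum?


p = m*v = 0.017*337 = 5.729 kg·m/s

5.729 kg·m/s


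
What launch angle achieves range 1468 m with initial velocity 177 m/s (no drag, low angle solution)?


sin(2*theta) = R*g/v0^2 = 1468*9.81/177^2 = 0.459673, theta = arcsin(0.459673)/2 = 13.68°

13.68 degrees


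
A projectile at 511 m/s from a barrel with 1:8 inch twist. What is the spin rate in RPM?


twist_m = 8*0.0254 = 0.2032 m
spin = v/twist = 511/0.2032 = 2514.764 rev/s
RPM = spin*60 = 2514.764*60 ≈ 150886 RPM

150886 RPM


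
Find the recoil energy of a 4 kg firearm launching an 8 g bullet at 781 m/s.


v_r = m_p*v_p/m_gun = 0.008*781/4 = 1.562 m/s, E_r = 0.5*m_gun*v_r^2 = 0.5*4*1.562^2 = 4.88 J

4.88 J


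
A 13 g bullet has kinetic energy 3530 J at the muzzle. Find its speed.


v = sqrt(2*E/m) = sqrt(2*3530/0.013) = 736.9 m/s

736.9 m/s


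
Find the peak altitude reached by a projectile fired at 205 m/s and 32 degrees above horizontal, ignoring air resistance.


H = (v0*sin(theta))^2 / (2g) = (205*sin(32°))^2 / (2*9.81) = 601.5 m

601.5 m


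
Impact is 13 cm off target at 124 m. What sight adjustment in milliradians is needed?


1 mrad subtends 1 cm per 10 m of range, so adj = error_cm / (dist_m / 10) = 13 / (124/10) = 1.048 mrad

1.048 mrad


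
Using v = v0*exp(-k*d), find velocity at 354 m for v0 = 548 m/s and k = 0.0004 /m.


v = v0*exp(-k*d) = 548*exp(-0.0004*354) = 475.6 m/s

475.6 m/s


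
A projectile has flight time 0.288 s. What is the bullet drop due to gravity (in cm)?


drop = 0.5*g*t^2 = 0.5*9.81*0.288^2 = 0.40684 m ≈ 40.68 cm

40.68 cm


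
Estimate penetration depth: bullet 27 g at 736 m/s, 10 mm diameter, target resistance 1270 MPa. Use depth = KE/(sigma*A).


A = pi*(d/2)^2 = pi*(10/2)^2 = 78.5398 mm^2
E = 0.5*m*v^2 = 0.5*0.027*736^2 = 7312.9 J
depth = E/(sigma*A) = 7312.9 J / (1270 MPa * 78.5398 mm^2) = 7312.9/(1270 * 78.5398) m = 0.0733155 m ≈ 73.32 mm

73.32 mm


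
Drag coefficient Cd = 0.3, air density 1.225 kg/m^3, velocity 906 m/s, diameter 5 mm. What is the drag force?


A = pi*(d/2)^2 = pi*(5/2000)^2 = 1.96350e-05 m^2
Fd = 0.5*Cd*rho*A*v^2 = 0.5*0.3*1.225*1.96350e-05*906^2 = 2.962 N

2.962 N


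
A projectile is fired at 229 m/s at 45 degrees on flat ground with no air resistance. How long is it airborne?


T = 2*v0*sin(theta)/g = 2*229*sin(45°)/9.81 = 33.01 s

33.01 s


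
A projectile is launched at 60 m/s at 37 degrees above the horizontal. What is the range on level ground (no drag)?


R = v0^2 * sin(2*theta) / g = 60^2 * sin(2*37°) / 9.81 = 352.8 m

352.8 m


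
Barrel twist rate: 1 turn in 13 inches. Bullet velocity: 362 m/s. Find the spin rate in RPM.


twist_m = 13*0.0254 = 0.3302 m
spin = v/twist = 362/0.3302 = 1096.305 rev/s
RPM = spin*60 = 1096.305*60 ≈ 65778 RPM

65778 RPM


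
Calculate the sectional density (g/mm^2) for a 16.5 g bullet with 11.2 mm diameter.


SD = m/d^2 = 16.5/11.2^2 = 0.1315 g/mm^2

0.1315 g/mm^2


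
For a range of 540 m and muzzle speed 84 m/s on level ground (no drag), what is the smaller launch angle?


sin(2*theta) = R*g/v0^2 = 540*9.81/84^2 = 0.750765, theta = arcsin(0.750765)/2 = 24.33°

24.33 degrees


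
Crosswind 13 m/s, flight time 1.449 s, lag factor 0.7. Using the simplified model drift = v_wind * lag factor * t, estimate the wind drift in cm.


drift = v_wind * lag * t = 13 * 0.7 * 1.449 = 13.1859 m ≈ 1319 cm

1319 cm


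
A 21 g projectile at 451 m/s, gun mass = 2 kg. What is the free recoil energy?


v_r = m_p*v_p/m_gun = 0.021*451/2 = 4.7355 m/s, E_r = 0.5*m_gun*v_r^2 = 0.5*2*4.7355^2 = 22.42 J

22.42 J


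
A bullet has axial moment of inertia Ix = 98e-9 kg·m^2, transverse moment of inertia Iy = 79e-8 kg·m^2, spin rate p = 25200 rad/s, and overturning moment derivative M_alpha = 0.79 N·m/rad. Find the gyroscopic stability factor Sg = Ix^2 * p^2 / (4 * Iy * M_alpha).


Sg = Ix^2 * p^2 / (4 * Iy * M_alpha) = (98e-9)^2 * 25200^2 / (4 * 79e-8 * 0.79) = 2.443

2.443


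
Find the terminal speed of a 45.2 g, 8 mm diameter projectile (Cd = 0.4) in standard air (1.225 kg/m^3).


A = pi*(d/2)^2 = pi*(8/2000)^2 = 5.02655e-05 m^2
vt = sqrt(2mg/(Cd*rho*A)) = sqrt(2*0.0452*9.81/(0.4 * 1.225 * 5.02655e-05)) = 189.8 m/s

189.8 m/s


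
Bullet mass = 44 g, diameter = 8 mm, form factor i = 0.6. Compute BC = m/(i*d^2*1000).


BC = m/(i*d^2*1000) = 44/(0.6 * 8^2 * 1000) = 0.001146

0.001146


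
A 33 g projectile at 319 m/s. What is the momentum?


p = m*v = 0.033*319 = 10.53 kg·m/s

10.53 kg·m/s


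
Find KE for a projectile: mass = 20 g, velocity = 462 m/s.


E = 0.5*m*v^2 = 0.5*0.02*462^2 = 2134 J

2134 J


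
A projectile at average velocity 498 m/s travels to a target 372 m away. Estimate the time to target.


t = d/v = 372/498 = 0.747 s

0.747 s


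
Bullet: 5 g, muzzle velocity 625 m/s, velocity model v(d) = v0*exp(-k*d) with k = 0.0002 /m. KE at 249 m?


v = v0*exp(-k*d) = 625*exp(-0.0002*249) = 594.637 m/s
E = 0.5*m*v^2 = 0.5*0.005*594.637^2 = 884 J

884 J


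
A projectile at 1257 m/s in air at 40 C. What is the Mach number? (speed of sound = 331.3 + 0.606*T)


a = 331.3 + 0.606*(40) = 355.54 m/s
M = v/a = 1257/355.54 = 3.535

3.535


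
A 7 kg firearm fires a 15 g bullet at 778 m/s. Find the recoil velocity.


v_recoil = m_p * v_p / m_gun = 0.015 * 778 / 7 = 1.667 m/s

1.667 m/s


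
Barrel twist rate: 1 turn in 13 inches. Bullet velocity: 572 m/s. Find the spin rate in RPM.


twist_m = 13*0.0254 = 0.3302 m
spin = v/twist = 572/0.3302 = 1732.283 rev/s
RPM = spin*60 = 1732.283*60 ≈ 103937 RPM

103937 RPM


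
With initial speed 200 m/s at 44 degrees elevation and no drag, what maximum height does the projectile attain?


H = (v0*sin(theta))^2 / (2g) = (200*sin(44°))^2 / (2*9.81) = 983.8 m

983.8 m


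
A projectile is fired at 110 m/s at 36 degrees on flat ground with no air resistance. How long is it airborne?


T = 2*v0*sin(theta)/g = 2*110*sin(36°)/9.81 = 13.18 s

13.18 s


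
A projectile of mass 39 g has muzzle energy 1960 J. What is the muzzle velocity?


v = sqrt(2*E/m) = sqrt(2*1960/0.039) = 317 m/s

317 m/s


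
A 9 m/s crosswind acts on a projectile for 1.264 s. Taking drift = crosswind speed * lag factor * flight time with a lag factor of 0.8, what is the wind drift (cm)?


drift = v_wind * lag * t = 9 * 0.8 * 1.264 = 9.1008 m ≈ 910.1 cm

910.1 cm


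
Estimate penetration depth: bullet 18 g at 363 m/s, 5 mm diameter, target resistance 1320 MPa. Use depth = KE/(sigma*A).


A = pi*(d/2)^2 = pi*(5/2)^2 = 19.635 mm^2
E = 0.5*m*v^2 = 0.5*0.018*363^2 = 1185.92 J
depth = E/(sigma*A) = 1185.92 J / (1320 MPa * 19.635 mm^2) = 1185.92/(1320 * 19.635) m = 0.0457564 m ≈ 45.76 mm

45.76 mm


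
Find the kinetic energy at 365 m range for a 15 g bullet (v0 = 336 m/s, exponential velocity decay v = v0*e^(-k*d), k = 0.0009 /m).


v = v0*exp(-k*d) = 336*exp(-0.0009*365) = 241.921 m/s
E = 0.5*m*v^2 = 0.5*0.015*241.921^2 = 438.9 J

438.9 J


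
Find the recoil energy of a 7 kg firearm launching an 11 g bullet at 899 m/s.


v_r = m_p*v_p/m_gun = 0.011*899/7 = 1.41271 m/s, E_r = 0.5*m_gun*v_r^2 = 0.5*7*1.41271^2 = 6.985 J

6.985 J


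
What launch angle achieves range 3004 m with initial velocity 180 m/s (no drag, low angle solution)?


sin(2*theta) = R*g/v0^2 = 3004*9.81/180^2 = 0.909544, theta = arcsin(0.909544)/2 = 32.72°

32.72 degrees


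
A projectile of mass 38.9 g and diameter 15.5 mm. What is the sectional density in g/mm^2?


SD = m/d^2 = 38.9/15.5^2 = 0.1619 g/mm^2

0.1619 g/mm^2


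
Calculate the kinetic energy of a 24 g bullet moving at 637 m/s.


E = 0.5*m*v^2 = 0.5*0.024*637^2 = 4869 J

4869 J


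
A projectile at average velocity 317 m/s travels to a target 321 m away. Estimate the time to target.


t = d/v = 321/317 = 1.013 s

1.013 s


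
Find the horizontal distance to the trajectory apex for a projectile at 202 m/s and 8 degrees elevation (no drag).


R = v0^2*sin(2*theta)/g = 202^2*sin(2*8°)/9.81 = 1146.49 m
apex_dist = R/2 = 1146.49/2 = 573.2 m

573.2 m


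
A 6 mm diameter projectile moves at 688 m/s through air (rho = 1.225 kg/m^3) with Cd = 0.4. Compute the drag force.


A = pi*(d/2)^2 = pi*(6/2000)^2 = 2.82743e-05 m^2
Fd = 0.5*Cd*rho*A*v^2 = 0.5*0.4*1.225*2.82743e-05*688^2 = 3.279 N

3.279 N


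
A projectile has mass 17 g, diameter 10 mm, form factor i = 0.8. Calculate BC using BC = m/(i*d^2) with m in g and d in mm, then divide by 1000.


BC = m/(i*d^2*1000) = 17/(0.8 * 10^2 * 1000) = 0.0002125

0.0002125


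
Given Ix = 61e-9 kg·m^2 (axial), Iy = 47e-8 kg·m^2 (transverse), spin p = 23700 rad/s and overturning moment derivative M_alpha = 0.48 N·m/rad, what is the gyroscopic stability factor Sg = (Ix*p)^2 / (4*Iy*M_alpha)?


Sg = Ix^2 * p^2 / (4 * Iy * M_alpha) = (61e-9)^2 * 23700^2 / (4 * 47e-8 * 0.48) = 2.316

2.316


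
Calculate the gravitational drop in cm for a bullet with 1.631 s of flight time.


drop = 0.5*g*t^2 = 0.5*9.81*1.631^2 = 13.0481 m ≈ 1305 cm

1305 cm


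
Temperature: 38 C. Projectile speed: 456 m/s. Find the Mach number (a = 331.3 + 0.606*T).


a = 331.3 + 0.606*(38) = 354.328 m/s
M = v/a = 456/354.328 = 1.287

1.287


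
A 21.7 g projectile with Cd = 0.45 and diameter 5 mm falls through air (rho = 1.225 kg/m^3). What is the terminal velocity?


A = pi*(d/2)^2 = pi*(5/2000)^2 = 1.96350e-05 m^2
vt = sqrt(2mg/(Cd*rho*A)) = sqrt(2*0.0217*9.81/(0.45 * 1.225 * 1.96350e-05)) = 198.3 m/s

198.3 m/s


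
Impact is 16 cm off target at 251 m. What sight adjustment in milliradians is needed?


1 mrad subtends 1 cm per 10 m of range, so adj = error_cm / (dist_m / 10) = 16 / (251/10) = 0.6375 mrad

0.6375 mrad


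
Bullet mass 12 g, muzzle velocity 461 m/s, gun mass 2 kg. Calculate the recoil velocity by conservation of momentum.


v_recoil = m_p * v_p / m_gun = 0.012 * 461 / 2 = 2.766 m/s

2.766 m/s


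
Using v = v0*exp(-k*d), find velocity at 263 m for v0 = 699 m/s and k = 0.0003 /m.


v = v0*exp(-k*d) = 699*exp(-0.0003*263) = 646 m/s

646 m/s


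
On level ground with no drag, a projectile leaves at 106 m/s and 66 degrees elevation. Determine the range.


R = v0^2 * sin(2*theta) / g = 106^2 * sin(2*66°) / 9.81 = 851.2 m

851.2 m


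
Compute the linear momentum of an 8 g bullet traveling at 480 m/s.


p = m*v = 0.008*480 = 3.84 kg·m/s

3.84 kg·m/s


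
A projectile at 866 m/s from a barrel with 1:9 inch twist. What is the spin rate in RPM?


twist_m = 9*0.0254 = 0.2286 m
spin = v/twist = 866/0.2286 = 3788.276 rev/s
RPM = spin*60 = 3788.276*60 ≈ 227297 RPM

227297 RPM


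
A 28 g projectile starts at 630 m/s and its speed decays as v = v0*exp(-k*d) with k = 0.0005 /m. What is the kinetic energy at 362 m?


v = v0*exp(-k*d) = 630*exp(-0.0005*362) = 525.694 m/s
E = 0.5*m*v^2 = 0.5*0.028*525.694^2 = 3869 J

3869 J


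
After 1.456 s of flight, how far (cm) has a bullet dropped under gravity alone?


drop = 0.5*g*t^2 = 0.5*9.81*1.456^2 = 10.3983 m ≈ 1040 cm

1040 cm


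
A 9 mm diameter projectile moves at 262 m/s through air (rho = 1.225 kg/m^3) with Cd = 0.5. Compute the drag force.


A = pi*(d/2)^2 = pi*(9/2000)^2 = 6.36173e-05 m^2
Fd = 0.5*Cd*rho*A*v^2 = 0.5*0.5*1.225*6.36173e-05*262^2 = 1.337 N

1.337 N


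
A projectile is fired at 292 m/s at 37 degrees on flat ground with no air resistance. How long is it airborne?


T = 2*v0*sin(theta)/g = 2*292*sin(37°)/9.81 = 35.83 s

35.83 s


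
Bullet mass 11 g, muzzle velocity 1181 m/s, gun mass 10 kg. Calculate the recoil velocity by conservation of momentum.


v_recoil = m_p * v_p / m_gun = 0.011 * 1181 / 10 = 1.299 m/s

1.299 m/s


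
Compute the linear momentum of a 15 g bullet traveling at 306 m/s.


p = m*v = 0.015*306 = 4.59 kg·m/s

4.59 kg·m/s


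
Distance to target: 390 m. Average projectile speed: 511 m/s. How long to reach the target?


t = d/v = 390/511 = 0.7632 s

0.7632 s


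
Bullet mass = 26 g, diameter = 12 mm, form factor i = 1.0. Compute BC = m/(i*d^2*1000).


BC = m/(i*d^2*1000) = 26/(1.0 * 12^2 * 1000) = 0.0001806

0.0001806


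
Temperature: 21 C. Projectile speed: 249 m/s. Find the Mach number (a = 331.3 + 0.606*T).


a = 331.3 + 0.606*(21) = 344.026 m/s
M = v/a = 249/344.026 = 0.7238

0.7238


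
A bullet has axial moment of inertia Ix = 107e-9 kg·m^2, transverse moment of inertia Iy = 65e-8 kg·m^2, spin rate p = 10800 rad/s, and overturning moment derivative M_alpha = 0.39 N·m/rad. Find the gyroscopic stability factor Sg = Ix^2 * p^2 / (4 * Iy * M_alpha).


Sg = Ix^2 * p^2 / (4 * Iy * M_alpha) = (107e-9)^2 * 10800^2 / (4 * 65e-8 * 0.39) = 1.317

1.317


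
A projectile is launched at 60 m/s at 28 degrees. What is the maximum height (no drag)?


H = (v0*sin(theta))^2 / (2g) = (60*sin(28°))^2 / (2*9.81) = 40.44 m

40.44 m


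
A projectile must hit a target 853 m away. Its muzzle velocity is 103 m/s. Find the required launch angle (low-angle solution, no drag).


sin(2*theta) = R*g/v0^2 = 853*9.81/103^2 = 0.788758, theta = arcsin(0.788758)/2 = 26.03°

26.03 degrees


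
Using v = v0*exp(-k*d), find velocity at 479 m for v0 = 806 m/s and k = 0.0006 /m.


v = v0*exp(-k*d) = 806*exp(-0.0006*479) = 604.7 m/s

604.7 m/s


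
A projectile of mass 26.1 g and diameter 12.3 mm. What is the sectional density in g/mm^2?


SD = m/d^2 = 26.1/12.3^2 = 0.1725 g/mm^2

0.1725 g/mm^2


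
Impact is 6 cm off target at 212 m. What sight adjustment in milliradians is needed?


1 mrad subtends 1 cm per 10 m of range, so adj = error_cm / (dist_m / 10) = 6 / (212/10) = 0.283 mrad

0.283 mrad


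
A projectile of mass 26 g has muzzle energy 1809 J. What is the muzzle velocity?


v = sqrt(2*E/m) = sqrt(2*1809/0.026) = 373 m/s

373 m/s


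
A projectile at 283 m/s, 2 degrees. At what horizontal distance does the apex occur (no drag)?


R = v0^2*sin(2*theta)/g = 283^2*sin(2*2°)/9.81 = 569.493 m
apex_dist = R/2 = 569.493/2 = 284.7 m

284.7 m


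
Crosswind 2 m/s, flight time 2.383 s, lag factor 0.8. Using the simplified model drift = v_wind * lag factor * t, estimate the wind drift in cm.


drift = v_wind * lag * t = 2 * 0.8 * 2.383 = 3.8128 m ≈ 381.3 cm

381.3 cm


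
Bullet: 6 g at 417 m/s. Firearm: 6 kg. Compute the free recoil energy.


v_r = m_p*v_p/m_gun = 0.006*417/6 = 0.417 m/s, E_r = 0.5*m_gun*v_r^2 = 0.5*6*0.417^2 = 0.5217 J

0.5217 J


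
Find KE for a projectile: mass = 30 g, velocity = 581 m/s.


E = 0.5*m*v^2 = 0.5*0.03*581^2 = 5063 J

5063 J


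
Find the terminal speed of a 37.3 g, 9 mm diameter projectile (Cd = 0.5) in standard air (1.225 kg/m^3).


A = pi*(d/2)^2 = pi*(9/2000)^2 = 6.36173e-05 m^2
vt = sqrt(2mg/(Cd*rho*A)) = sqrt(2*0.0373*9.81/(0.5 * 1.225 * 6.36173e-05)) = 137 m/s

137 m/s


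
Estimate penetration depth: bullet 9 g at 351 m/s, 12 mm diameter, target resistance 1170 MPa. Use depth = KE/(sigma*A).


A = pi*(d/2)^2 = pi*(12/2)^2 = 113.097 mm^2
E = 0.5*m*v^2 = 0.5*0.009*351^2 = 554.404 J
depth = E/(sigma*A) = 554.404 J / (1170 MPa * 113.097 mm^2) = 554.404/(1170 * 113.097) m = 0.00418975 m ≈ 4.19 mm

4.19 mm


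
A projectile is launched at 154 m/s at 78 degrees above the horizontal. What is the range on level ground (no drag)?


R = v0^2 * sin(2*theta) / g = 154^2 * sin(2*78°) / 9.81 = 983.3 m

983.3 m


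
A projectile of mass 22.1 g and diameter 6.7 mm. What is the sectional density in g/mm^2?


SD = m/d^2 = 22.1/6.7^2 = 0.4923 g/mm^2

0.4923 g/mm^2


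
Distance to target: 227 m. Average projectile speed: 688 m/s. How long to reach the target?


t = d/v = 227/688 = 0.3299 s

0.3299 s


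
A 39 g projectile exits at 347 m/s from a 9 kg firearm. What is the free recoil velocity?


v_recoil = m_p * v_p / m_gun = 0.039 * 347 / 9 = 1.504 m/s

1.504 m/s


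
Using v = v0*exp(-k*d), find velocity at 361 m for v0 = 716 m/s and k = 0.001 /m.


v = v0*exp(-k*d) = 716*exp(-0.001*361) = 499 m/s

499 m/s


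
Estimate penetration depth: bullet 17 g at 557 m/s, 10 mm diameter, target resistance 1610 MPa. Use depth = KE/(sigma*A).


A = pi*(d/2)^2 = pi*(10/2)^2 = 78.5398 mm^2
E = 0.5*m*v^2 = 0.5*0.017*557^2 = 2637.12 J
depth = E/(sigma*A) = 2637.12 J / (1610 MPa * 78.5398 mm^2) = 2637.12/(1610 * 78.5398) m = 0.0208552 m ≈ 20.86 mm

20.86 mm


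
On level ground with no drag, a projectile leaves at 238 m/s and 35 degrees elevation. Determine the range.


R = v0^2 * sin(2*theta) / g = 238^2 * sin(2*35°) / 9.81 = 5426 m

5426 m


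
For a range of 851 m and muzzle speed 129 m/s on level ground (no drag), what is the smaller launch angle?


sin(2*theta) = R*g/v0^2 = 851*9.81/129^2 = 0.501671, theta = arcsin(0.501671)/2 = 15.06°

15.06 degrees


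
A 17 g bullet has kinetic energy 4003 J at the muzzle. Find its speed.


v = sqrt(2*E/m) = sqrt(2*4003/0.017) = 686.3 m/s

686.3 m/s


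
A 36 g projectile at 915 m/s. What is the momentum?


p = m*v = 0.036*915 = 32.94 kg·m/s

32.94 kg·m/s


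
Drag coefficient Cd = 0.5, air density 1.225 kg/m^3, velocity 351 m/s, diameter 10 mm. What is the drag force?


A = pi*(d/2)^2 = pi*(10/2000)^2 = 7.85398e-05 m^2
Fd = 0.5*Cd*rho*A*v^2 = 0.5*0.5*1.225*7.85398e-05*351^2 = 2.963 N

2.963 N


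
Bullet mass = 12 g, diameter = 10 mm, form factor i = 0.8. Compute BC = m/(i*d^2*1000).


BC = m/(i*d^2*1000) = 12/(0.8 * 10^2 * 1000) = 0.00015

0.00015


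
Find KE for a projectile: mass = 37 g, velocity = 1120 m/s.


E = 0.5*m*v^2 = 0.5*0.037*1120^2 = 23206 J

23206 J


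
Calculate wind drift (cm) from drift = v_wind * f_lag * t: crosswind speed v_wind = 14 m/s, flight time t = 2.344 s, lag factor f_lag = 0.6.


drift = v_wind * lag * t = 14 * 0.6 * 2.344 = 19.6896 m ≈ 1969 cm

1969 cm


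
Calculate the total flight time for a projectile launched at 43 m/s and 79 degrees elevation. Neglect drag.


T = 2*v0*sin(theta)/g = 2*43*sin(79°)/9.81 = 8.605 s

8.605 s


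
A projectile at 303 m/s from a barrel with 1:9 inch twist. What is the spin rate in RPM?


twist_m = 9*0.0254 = 0.2286 m
spin = v/twist = 303/0.2286 = 1325.459 rev/s
RPM = spin*60 = 1325.459*60 ≈ 79528 RPM

79528 RPM


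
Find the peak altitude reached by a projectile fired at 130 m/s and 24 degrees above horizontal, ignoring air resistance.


H = (v0*sin(theta))^2 / (2g) = (130*sin(24°))^2 / (2*9.81) = 142.5 m

142.5 m


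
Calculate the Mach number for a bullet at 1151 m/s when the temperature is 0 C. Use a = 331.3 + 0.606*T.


a = 331.3 + 0.606*(0) = 331.3 m/s
M = v/a = 1151/331.3 = 3.474

3.474


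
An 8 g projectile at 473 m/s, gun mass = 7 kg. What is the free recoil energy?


v_r = m_p*v_p/m_gun = 0.008*473/7 = 0.540571 m/s, E_r = 0.5*m_gun*v_r^2 = 0.5*7*0.540571^2 = 1.023 J

1.023 J


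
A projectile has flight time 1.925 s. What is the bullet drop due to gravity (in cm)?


drop = 0.5*g*t^2 = 0.5*9.81*1.925^2 = 18.1761 m ≈ 1818 cm

1818 cm


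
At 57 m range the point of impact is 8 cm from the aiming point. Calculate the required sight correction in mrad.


1 mrad subtends 1 cm per 10 m of range, so adj = error_cm / (dist_m / 10) = 8 / (57/10) = 1.404 mrad

1.404 mrad


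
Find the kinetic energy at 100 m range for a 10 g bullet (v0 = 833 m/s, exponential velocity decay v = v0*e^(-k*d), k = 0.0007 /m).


v = v0*exp(-k*d) = 833*exp(-0.0007*100) = 776.684 m/s
E = 0.5*m*v^2 = 0.5*0.01*776.684^2 = 3016 J

3016 J


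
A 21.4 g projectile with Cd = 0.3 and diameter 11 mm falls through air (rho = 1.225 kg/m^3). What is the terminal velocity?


A = pi*(d/2)^2 = pi*(11/2000)^2 = 9.50332e-05 m^2
vt = sqrt(2mg/(Cd*rho*A)) = sqrt(2*0.0214*9.81/(0.3 * 1.225 * 9.50332e-05)) = 109.6 m/s

109.6 m/s


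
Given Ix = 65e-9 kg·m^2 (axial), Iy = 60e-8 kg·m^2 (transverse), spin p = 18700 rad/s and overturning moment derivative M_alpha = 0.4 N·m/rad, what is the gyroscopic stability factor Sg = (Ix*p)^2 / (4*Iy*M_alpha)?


Sg = Ix^2 * p^2 / (4 * Iy * M_alpha) = (65e-9)^2 * 18700^2 / (4 * 60e-8 * 0.4) = 1.539

1.539


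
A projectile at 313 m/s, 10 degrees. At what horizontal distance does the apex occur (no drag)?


R = v0^2*sin(2*theta)/g = 313^2*sin(2*10°)/9.81 = 3415.63 m
apex_dist = R/2 = 3415.63/2 = 1708 m

1708 m


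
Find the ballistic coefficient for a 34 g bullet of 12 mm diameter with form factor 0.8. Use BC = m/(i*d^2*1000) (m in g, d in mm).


BC = m/(i*d^2*1000) = 34/(0.8 * 12^2 * 1000) = 0.0002951

0.0002951


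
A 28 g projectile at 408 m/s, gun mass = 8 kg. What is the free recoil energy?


v_r = m_p*v_p/m_gun = 0.028*408/8 = 1.428 m/s, E_r = 0.5*m_gun*v_r^2 = 0.5*8*1.428^2 = 8.157 J

8.157 J


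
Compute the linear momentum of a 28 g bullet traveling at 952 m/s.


p = m*v = 0.028*952 = 26.66 kg·m/s

26.66 kg·m/s


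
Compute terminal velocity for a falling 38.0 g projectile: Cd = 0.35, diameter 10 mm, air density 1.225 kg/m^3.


A = pi*(d/2)^2 = pi*(10/2000)^2 = 7.85398e-05 m^2
vt = sqrt(2mg/(Cd*rho*A)) = sqrt(2*0.038*9.81/(0.35 * 1.225 * 7.85398e-05)) = 148.8 m/s

148.8 m/s


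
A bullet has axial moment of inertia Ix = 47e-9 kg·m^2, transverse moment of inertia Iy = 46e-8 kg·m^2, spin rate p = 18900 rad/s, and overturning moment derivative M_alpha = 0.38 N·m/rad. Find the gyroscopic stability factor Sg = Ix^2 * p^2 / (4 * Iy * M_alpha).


Sg = Ix^2 * p^2 / (4 * Iy * M_alpha) = (47e-9)^2 * 18900^2 / (4 * 46e-8 * 0.38) = 1.129

1.129


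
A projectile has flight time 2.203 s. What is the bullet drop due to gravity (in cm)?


drop = 0.5*g*t^2 = 0.5*9.81*2.203^2 = 23.805 m ≈ 2380 cm

2380 cm


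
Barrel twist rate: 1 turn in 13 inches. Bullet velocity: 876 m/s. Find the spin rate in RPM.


twist_m = 13*0.0254 = 0.3302 m
spin = v/twist = 876/0.3302 = 2652.938 rev/s
RPM = spin*60 = 2652.938*60 ≈ 159176 RPM

159176 RPM


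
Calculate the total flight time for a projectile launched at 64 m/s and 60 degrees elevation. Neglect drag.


T = 2*v0*sin(theta)/g = 2*64*sin(60°)/9.81 = 11.3 s

11.3 s


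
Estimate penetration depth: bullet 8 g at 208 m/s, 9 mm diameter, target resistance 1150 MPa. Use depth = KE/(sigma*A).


A = pi*(d/2)^2 = pi*(9/2)^2 = 63.6173 mm^2
E = 0.5*m*v^2 = 0.5*0.008*208^2 = 173.056 J
depth = E/(sigma*A) = 173.056 J / (1150 MPa * 63.6173 mm^2) = 173.056/(1150 * 63.6173) m = 0.00236545 m ≈ 2.365 mm

2.365 mm


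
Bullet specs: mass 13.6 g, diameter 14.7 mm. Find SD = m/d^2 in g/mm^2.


SD = m/d^2 = 13.6/14.7^2 = 0.06294 g/mm^2

0.06294 g/mm^2


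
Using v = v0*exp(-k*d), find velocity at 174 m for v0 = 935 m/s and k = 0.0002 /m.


v = v0*exp(-k*d) = 935*exp(-0.0002*174) = 903 m/s

903 m/s


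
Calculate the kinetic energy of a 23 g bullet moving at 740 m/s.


E = 0.5*m*v^2 = 0.5*0.023*740^2 = 6297 J

6297 J


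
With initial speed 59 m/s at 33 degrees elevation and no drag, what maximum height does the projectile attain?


H = (v0*sin(theta))^2 / (2g) = (59*sin(33°))^2 / (2*9.81) = 52.63 m

52.63 m


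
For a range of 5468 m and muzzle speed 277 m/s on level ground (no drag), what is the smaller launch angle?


sin(2*theta) = R*g/v0^2 = 5468*9.81/277^2 = 0.699098, theta = arcsin(0.699098)/2 = 22.18°

22.18 degrees


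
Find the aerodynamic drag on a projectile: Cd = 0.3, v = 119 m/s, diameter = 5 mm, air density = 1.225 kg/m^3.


A = pi*(d/2)^2 = pi*(5/2000)^2 = 1.96350e-05 m^2
Fd = 0.5*Cd*rho*A*v^2 = 0.5*0.3*1.225*1.96350e-05*119^2 = 0.05109 N

0.05109 N


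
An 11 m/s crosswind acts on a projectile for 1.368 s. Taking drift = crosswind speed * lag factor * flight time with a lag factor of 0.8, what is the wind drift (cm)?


drift = v_wind * lag * t = 11 * 0.8 * 1.368 = 12.0384 m ≈ 1204 cm

1204 cm


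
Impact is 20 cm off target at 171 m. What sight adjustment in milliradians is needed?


1 mrad subtends 1 cm per 10 m of range, so adj = error_cm / (dist_m / 10) = 20 / (171/10) = 1.17 mrad

1.17 mrad


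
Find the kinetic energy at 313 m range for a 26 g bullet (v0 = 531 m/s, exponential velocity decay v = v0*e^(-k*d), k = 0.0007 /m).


v = v0*exp(-k*d) = 531*exp(-0.0007*313) = 426.521 m/s
E = 0.5*m*v^2 = 0.5*0.026*426.521^2 = 2365 J

2365 J


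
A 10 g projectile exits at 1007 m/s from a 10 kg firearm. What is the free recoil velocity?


v_recoil = m_p * v_p / m_gun = 0.01 * 1007 / 10 = 1.007 m/s

1.007 m/s


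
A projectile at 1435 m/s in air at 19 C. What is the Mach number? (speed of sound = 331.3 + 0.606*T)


a = 331.3 + 0.606*(19) = 342.814 m/s
M = v/a = 1435/342.814 = 4.186

4.186


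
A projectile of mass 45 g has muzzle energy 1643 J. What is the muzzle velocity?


v = sqrt(2*E/m) = sqrt(2*1643/0.045) = 270.2 m/s

270.2 m/s


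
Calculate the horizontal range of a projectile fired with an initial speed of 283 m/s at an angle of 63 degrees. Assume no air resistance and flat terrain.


R = v0^2 * sin(2*theta) / g = 283^2 * sin(2*63°) / 9.81 = 6605 m

6605 m


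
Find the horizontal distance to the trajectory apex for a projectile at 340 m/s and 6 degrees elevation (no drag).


R = v0^2*sin(2*theta)/g = 340^2*sin(2*6°)/9.81 = 2450.01 m
apex_dist = R/2 = 2450.01/2 = 1225 m

1225 m


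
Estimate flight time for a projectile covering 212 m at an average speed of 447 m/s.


t = d/v = 212/447 = 0.4743 s

0.4743 s


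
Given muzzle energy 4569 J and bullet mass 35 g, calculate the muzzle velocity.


v = sqrt(2*E/m) = sqrt(2*4569/0.035) = 511 m/s

511 m/s


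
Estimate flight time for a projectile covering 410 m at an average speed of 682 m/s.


t = d/v = 410/682 = 0.6012 s

0.6012 s


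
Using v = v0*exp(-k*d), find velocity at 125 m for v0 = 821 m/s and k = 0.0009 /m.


v = v0*exp(-k*d) = 821*exp(-0.0009*125) = 733.6 m/s

733.6 m/s


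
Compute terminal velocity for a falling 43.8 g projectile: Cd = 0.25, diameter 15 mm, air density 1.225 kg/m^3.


A = pi*(d/2)^2 = pi*(15/2000)^2 = 1.76715e-04 m^2
vt = sqrt(2mg/(Cd*rho*A)) = sqrt(2*0.0438*9.81/(0.25 * 1.225 * 1.76715e-04)) = 126 m/s

126 m/s


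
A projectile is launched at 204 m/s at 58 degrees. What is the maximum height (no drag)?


H = (v0*sin(theta))^2 / (2g) = (204*sin(58°))^2 / (2*9.81) = 1525 m

1525 m


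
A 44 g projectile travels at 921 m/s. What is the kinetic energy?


E = 0.5*m*v^2 = 0.5*0.044*921^2 = 18661 J

18661 J


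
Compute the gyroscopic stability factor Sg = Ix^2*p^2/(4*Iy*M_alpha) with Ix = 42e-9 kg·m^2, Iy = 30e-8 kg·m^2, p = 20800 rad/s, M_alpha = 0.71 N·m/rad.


Sg = Ix^2 * p^2 / (4 * Iy * M_alpha) = (42e-9)^2 * 20800^2 / (4 * 30e-8 * 0.71) = 0.8957

0.8957


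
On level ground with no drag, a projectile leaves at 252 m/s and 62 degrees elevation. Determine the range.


R = v0^2 * sin(2*theta) / g = 252^2 * sin(2*62°) / 9.81 = 5367 m

5367 m


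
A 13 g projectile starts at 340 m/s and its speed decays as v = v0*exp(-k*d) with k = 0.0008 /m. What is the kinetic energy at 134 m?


v = v0*exp(-k*d) = 340*exp(-0.0008*134) = 305.438 m/s
E = 0.5*m*v^2 = 0.5*0.013*305.438^2 = 606.4 J

606.4 J


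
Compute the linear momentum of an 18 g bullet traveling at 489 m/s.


p = m*v = 0.018*489 = 8.802 kg·m/s

8.802 kg·m/s


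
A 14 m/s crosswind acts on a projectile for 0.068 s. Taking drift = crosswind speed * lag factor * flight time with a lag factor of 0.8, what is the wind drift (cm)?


drift = v_wind * lag * t = 14 * 0.8 * 0.068 = 0.7616 m ≈ 76.16 cm

76.16 cm


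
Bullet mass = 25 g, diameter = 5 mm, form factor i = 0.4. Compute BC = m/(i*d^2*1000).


BC = m/(i*d^2*1000) = 25/(0.4 * 5^2 * 1000) = 0.0025

0.0025


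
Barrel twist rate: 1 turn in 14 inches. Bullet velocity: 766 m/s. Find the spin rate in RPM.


twist_m = 14*0.0254 = 0.3556 m
spin = v/twist = 766/0.3556 = 2154.106 rev/s
RPM = spin*60 = 2154.106*60 ≈ 129246 RPM

129246 RPM


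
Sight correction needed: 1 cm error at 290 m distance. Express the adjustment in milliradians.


1 mrad subtends 1 cm per 10 m of range, so adj = error_cm / (dist_m / 10) = 1 / (290/10) = 0.03448 mrad

0.03448 mrad


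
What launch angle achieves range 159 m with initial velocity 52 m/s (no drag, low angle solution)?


sin(2*theta) = R*g/v0^2 = 159*9.81/52^2 = 0.576845, theta = arcsin(0.576845)/2 = 17.61°

17.61 degrees


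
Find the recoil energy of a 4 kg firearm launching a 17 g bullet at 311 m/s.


v_r = m_p*v_p/m_gun = 0.017*311/4 = 1.32175 m/s, E_r = 0.5*m_gun*v_r^2 = 0.5*4*1.32175^2 = 3.494 J

3.494 J


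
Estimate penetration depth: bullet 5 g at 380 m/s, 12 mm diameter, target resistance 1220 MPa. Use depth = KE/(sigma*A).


A = pi*(d/2)^2 = pi*(12/2)^2 = 113.097 mm^2
E = 0.5*m*v^2 = 0.5*0.005*380^2 = 361 J
depth = E/(sigma*A) = 361 J / (1220 MPa * 113.097 mm^2) = 361/(1220 * 113.097) m = 0.00261634 m ≈ 2.616 mm

2.616 mm


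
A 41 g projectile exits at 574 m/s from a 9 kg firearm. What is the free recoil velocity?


v_recoil = m_p * v_p / m_gun = 0.041 * 574 / 9 = 2.615 m/s

2.615 m/s


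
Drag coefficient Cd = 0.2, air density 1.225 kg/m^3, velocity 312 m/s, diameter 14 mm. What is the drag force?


A = pi*(d/2)^2 = pi*(14/2000)^2 = 1.53938e-04 m^2
Fd = 0.5*Cd*rho*A*v^2 = 0.5*0.2*1.225*1.53938e-04*312^2 = 1.836 N

1.836 N


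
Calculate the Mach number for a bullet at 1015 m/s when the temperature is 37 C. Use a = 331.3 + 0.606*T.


a = 331.3 + 0.606*(37) = 353.722 m/s
M = v/a = 1015/353.722 = 2.869

2.869


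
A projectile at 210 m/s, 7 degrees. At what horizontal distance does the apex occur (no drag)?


R = v0^2*sin(2*theta)/g = 210^2*sin(2*7°)/9.81 = 1087.54 m
apex_dist = R/2 = 1087.54/2 = 543.8 m

543.8 m


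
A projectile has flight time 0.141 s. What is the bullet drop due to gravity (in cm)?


drop = 0.5*g*t^2 = 0.5*9.81*0.141^2 = 0.0975163 m ≈ 9.752 cm

9.752 cm


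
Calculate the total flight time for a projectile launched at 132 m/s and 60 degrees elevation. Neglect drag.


T = 2*v0*sin(theta)/g = 2*132*sin(60°)/9.81 = 23.31 s

23.31 s


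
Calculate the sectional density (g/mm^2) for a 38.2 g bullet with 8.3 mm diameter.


SD = m/d^2 = 38.2/8.3^2 = 0.5545 g/mm^2

0.5545 g/mm^2


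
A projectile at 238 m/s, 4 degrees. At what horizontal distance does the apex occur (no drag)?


R = v0^2*sin(2*theta)/g = 238^2*sin(2*4°)/9.81 = 803.601 m
apex_dist = R/2 = 803.601/2 = 401.8 m

401.8 m


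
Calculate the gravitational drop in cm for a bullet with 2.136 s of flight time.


drop = 0.5*g*t^2 = 0.5*9.81*2.136^2 = 22.379 m ≈ 2238 cm

2238 cm


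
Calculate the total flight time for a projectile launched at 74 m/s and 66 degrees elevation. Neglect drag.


T = 2*v0*sin(theta)/g = 2*74*sin(66°)/9.81 = 13.78 s

13.78 s


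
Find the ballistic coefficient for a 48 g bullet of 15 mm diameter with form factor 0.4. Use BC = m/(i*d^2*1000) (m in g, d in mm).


BC = m/(i*d^2*1000) = 48/(0.4 * 15^2 * 1000) = 0.0005333

0.0005333


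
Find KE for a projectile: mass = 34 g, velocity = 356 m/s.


E = 0.5*m*v^2 = 0.5*0.034*356^2 = 2155 J

2155 J


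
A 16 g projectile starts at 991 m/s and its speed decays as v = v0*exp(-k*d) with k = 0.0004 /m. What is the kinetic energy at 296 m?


v = v0*exp(-k*d) = 991*exp(-0.0004*296) = 880.346 m/s
E = 0.5*m*v^2 = 0.5*0.016*880.346^2 = 6200 J

6200 J


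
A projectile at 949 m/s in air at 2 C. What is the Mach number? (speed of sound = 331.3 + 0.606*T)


a = 331.3 + 0.606*(2) = 332.512 m/s
M = v/a = 949/332.512 = 2.854

2.854


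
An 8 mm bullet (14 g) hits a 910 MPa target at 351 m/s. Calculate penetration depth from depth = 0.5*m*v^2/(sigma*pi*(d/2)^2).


A = pi*(d/2)^2 = pi*(8/2)^2 = 50.2655 mm^2
E = 0.5*m*v^2 = 0.5*0.014*351^2 = 862.407 J
depth = E/(sigma*A) = 862.407 J / (910 MPa * 50.2655 mm^2) = 862.407/(910 * 50.2655) m = 0.0188539 m ≈ 18.85 mm

18.85 mm


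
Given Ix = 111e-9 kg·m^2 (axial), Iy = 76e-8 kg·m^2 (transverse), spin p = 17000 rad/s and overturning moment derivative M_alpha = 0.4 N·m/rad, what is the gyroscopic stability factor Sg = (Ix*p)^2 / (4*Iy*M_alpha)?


Sg = Ix^2 * p^2 / (4 * Iy * M_alpha) = (111e-9)^2 * 17000^2 / (4 * 76e-8 * 0.4) = 2.928

2.928


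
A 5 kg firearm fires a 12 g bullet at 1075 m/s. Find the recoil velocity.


v_recoil = m_p * v_p / m_gun = 0.012 * 1075 / 5 = 2.58 m/s

2.58 m/s


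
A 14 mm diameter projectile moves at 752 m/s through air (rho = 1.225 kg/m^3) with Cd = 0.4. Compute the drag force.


A = pi*(d/2)^2 = pi*(14/2000)^2 = 1.53938e-04 m^2
Fd = 0.5*Cd*rho*A*v^2 = 0.5*0.4*1.225*1.53938e-04*752^2 = 21.33 N

21.33 N


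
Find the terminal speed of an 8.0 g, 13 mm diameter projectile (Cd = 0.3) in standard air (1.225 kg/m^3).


A = pi*(d/2)^2 = pi*(13/2000)^2 = 1.32732e-04 m^2
vt = sqrt(2mg/(Cd*rho*A)) = sqrt(2*0.008*9.81/(0.3 * 1.225 * 1.32732e-04)) = 56.73 m/s

56.73 m/s


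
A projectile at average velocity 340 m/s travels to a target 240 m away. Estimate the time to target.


t = d/v = 240/340 = 0.7059 s

0.7059 s


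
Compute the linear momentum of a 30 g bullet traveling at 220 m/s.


p = m*v = 0.03*220 = 6.6 kg·m/s

6.6 kg·m/s


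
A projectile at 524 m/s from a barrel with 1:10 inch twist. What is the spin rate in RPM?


twist_m = 10*0.0254 = 0.254 m
spin = v/twist = 524/0.254 = 2062.992 rev/s
RPM = spin*60 = 2062.992*60 ≈ 123780 RPM

123780 RPM


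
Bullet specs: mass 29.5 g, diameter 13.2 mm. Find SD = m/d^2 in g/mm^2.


SD = m/d^2 = 29.5/13.2^2 = 0.1693 g/mm^2

0.1693 g/mm^2


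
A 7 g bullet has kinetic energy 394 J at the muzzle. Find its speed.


v = sqrt(2*E/m) = sqrt(2*394/0.007) = 335.5 m/s

335.5 m/s


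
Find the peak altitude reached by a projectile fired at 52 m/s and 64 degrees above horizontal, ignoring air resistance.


H = (v0*sin(theta))^2 / (2g) = (52*sin(64°))^2 / (2*9.81) = 111.3 m

111.3 m


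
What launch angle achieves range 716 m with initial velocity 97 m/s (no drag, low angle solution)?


sin(2*theta) = R*g/v0^2 = 716*9.81/97^2 = 0.746515, theta = arcsin(0.746515)/2 = 24.14°

24.14 degrees


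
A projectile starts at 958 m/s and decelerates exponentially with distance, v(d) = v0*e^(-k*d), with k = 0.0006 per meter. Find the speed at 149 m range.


v = v0*exp(-k*d) = 958*exp(-0.0006*149) = 876.1 m/s

876.1 m/s


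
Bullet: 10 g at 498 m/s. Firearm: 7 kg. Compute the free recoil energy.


v_r = m_p*v_p/m_gun = 0.01*498/7 = 0.711429 m/s, E_r = 0.5*m_gun*v_r^2 = 0.5*7*0.711429^2 = 1.771 J

1.771 J


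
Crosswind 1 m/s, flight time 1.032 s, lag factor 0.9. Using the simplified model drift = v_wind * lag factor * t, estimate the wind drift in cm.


drift = v_wind * lag * t = 1 * 0.9 * 1.032 = 0.9288 m ≈ 92.88 cm

92.88 cm


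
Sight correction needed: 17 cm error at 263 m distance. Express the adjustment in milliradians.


1 mrad subtends 1 cm per 10 m of range, so adj = error_cm / (dist_m / 10) = 17 / (263/10) = 0.6464 mrad

0.6464 mrad


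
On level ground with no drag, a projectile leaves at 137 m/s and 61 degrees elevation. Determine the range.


R = v0^2 * sin(2*theta) / g = 137^2 * sin(2*61°) / 9.81 = 1623 m

1623 m


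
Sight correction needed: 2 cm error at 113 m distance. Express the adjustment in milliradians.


1 mrad subtends 1 cm per 10 m of range, so adj = error_cm / (dist_m / 10) = 2 / (113/10) = 0.177 mrad

0.177 mrad
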